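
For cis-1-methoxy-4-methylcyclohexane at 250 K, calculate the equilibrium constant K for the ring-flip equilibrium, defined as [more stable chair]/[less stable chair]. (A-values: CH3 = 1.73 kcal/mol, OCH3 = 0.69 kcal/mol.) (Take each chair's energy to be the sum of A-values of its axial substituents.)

K ≈ 8.11

C1 and C4 have opposite parity, so for the cis isomer the two substituents are one axial and one equatorial in each chair.
Chair I (methyl axial, methoxy equatorial): E = 1.73 kcal/mol; chair II (methyl equatorial, methoxy axial): E = 0.69 kcal/mol.
ΔG = 1.04 kcal/mol between the two chairs.
K = exp(ΔG/RT) with R = 1.987×10⁻³ kcal mol⁻¹ K⁻¹ and T = 250 K gives K ≈ 8.11.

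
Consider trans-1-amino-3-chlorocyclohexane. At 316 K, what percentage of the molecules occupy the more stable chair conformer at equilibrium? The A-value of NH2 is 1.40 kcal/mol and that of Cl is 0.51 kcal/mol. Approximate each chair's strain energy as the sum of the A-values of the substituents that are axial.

C1 and C3 have the same parity, so for the trans isomer the two substituents are one axial and one equatorial in each chair.
Chair I (amino axial, chloro equatorial): E = 1.40 kcal/mol; chair II (amino equatorial, chloro axial): E = 0.51 kcal/mol.
ΔG = 0.89 kcal/mol between the two chairs.
K = exp(ΔG/RT) with R = 1.987×10⁻³ kcal mol⁻¹ K⁻¹ and T = 316 K gives K ≈ 4.13.
Fraction in the lower-energy chair = K/(K+1) = 80.5%.

80.5%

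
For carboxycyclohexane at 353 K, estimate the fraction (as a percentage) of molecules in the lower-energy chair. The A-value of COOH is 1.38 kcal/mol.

87.7%

One chair has the carboxyl group axial (E = 1.38 kcal/mol) and the other has it equatorial (E = 0).
ΔG = 1.38 kcal/mol between the two chairs.
K = exp(ΔG/RT) with R = 1.987×10⁻³ kcal mol⁻¹ K⁻¹ and T = 353 K gives K ≈ 7.15.
Fraction in the lower-energy chair = K/(K+1) = 87.7%.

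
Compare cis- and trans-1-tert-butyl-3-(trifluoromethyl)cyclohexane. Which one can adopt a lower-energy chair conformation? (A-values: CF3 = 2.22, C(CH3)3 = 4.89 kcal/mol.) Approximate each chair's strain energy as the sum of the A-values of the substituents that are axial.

cis

At 1,3 positions (parity same): cis → (e,e or a,a); trans → (a,e or e,a).
Best chair for cis: E = 0.00 kcal/mol; best chair for trans: E = 2.22 kcal/mol.
The cis isomer is lower by 2.22 kcal/mol.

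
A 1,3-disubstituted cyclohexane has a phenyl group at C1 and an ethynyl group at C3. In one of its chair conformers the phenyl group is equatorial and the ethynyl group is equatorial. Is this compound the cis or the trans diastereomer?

C1 and C3 have the same parity, so their axial bonds point in the same direction.
With same-parity carbons, two substituents on the same face are both axial or both equatorial; opposite faces give one of each.
Here the groups are equatorial/equatorial → same face → cis.

cis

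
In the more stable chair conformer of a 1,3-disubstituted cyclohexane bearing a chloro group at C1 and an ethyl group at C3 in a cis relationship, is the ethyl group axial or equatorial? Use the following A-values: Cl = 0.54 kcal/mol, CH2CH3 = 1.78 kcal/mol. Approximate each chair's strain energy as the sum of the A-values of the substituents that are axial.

C1 and C3 have the same parity, so for the cis isomer the two substituents are e,e in one chair and a,a in the other.
Chair I (chloro axial, ethyl axial): E = 2.32 kcal/mol.
Chair II (chloro equatorial, ethyl equatorial): E = 0.00 kcal/mol.
Chair II is the more stable (lower-energy) conformer, and in that chair the ethyl group is equatorial.

equatorial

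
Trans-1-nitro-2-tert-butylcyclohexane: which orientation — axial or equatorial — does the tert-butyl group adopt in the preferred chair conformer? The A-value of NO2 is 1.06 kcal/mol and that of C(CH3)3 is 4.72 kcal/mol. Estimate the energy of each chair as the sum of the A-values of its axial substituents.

equatorial

C1 and C2 have opposite parity, so for the trans isomer the two substituents are e,e in one chair and a,a in the other.
Chair I (nitro axial, tert-butyl axial): E = 5.78 kcal/mol.
Chair II (nitro equatorial, tert-butyl equatorial): E = 0.00 kcal/mol.
Chair II is the more stable (lower-energy) conformer, and in that chair the tert-butyl group is equatorial.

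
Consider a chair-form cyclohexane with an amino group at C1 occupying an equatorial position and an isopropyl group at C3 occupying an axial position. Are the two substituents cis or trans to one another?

trans

C1 and C3 have the same parity, so their axial bonds point in the same direction.
With same-parity carbons, two substituents on the same face are both axial or both equatorial; opposite faces give one of each.
Here the groups are equatorial/axial → opposite face → trans.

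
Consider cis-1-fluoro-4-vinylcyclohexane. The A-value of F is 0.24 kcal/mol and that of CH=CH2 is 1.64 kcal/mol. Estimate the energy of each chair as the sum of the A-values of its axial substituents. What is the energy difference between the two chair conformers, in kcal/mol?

1.40 kcal/mol

C1 and C4 have opposite parity, so for the cis isomer the two substituents are one axial and one equatorial in each chair.
Chair I (fluoro axial, vinyl equatorial): E = 0.24 kcal/mol.
Chair II (fluoro equatorial, vinyl axial): E = 1.64 kcal/mol.
ΔE = 1.64 − 0.24 = 1.40 kcal/mol; chair I is more stable.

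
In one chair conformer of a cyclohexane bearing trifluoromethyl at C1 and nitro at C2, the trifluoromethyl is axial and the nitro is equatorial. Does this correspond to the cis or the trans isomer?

C1 and C2 have opposite parity, so their axial bonds point in opposite directions.
With opposite-parity carbons, two substituents on the same face are one axial and one equatorial; opposite faces give both axial or both equatorial.
Here the groups are axial/equatorial → same face → cis.

cis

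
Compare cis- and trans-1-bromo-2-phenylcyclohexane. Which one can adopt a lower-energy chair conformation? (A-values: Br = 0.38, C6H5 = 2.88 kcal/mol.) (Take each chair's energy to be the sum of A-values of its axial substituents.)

trans

At 1,2 positions (parity opposite): cis → (a,e or e,a); trans → (e,e or a,a).
Best chair for cis: E = 0.38 kcal/mol; best chair for trans: E = 0.00 kcal/mol.
The trans isomer is lower by 0.38 kcal/mol.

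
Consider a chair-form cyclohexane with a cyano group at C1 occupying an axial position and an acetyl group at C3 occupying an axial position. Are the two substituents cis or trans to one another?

C1 and C3 have the same parity, so their axial bonds point in the same direction.
With same-parity carbons, two substituents on the same face are both axial or both equatorial; opposite faces give one of each.
Here the groups are axial/axial → same face → cis.

cis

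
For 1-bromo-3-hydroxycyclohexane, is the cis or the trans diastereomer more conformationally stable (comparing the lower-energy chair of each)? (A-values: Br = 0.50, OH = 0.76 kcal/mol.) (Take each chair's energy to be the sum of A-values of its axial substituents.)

At 1,3 positions (parity same): cis → (e,e or a,a); trans → (a,e or e,a).
Best chair for cis: E = 0.00 kcal/mol; best chair for trans: E = 0.50 kcal/mol.
The cis isomer is lower by 0.50 kcal/mol.

cis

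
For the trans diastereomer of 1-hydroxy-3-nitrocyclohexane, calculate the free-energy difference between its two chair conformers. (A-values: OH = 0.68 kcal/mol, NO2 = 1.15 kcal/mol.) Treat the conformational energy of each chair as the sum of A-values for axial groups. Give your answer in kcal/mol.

0.47 kcal/mol

C1 and C3 have the same parity, so for the trans isomer the two substituents are one axial and one equatorial in each chair.
Chair I (hydroxyl axial, nitro equatorial): E = 0.68 kcal/mol.
Chair II (hydroxyl equatorial, nitro axial): E = 1.15 kcal/mol.
ΔE = 1.15 − 0.68 = 0.47 kcal/mol; chair I is more stable.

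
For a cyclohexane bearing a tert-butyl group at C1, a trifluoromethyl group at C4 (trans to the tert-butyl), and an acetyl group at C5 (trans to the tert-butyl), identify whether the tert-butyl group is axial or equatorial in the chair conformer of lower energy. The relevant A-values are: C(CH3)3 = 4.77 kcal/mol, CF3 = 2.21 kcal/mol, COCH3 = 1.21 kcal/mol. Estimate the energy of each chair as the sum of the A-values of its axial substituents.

Chair I (tert-butyl axial, trifluoromethyl axial, acetyl equatorial): E = 6.98 kcal/mol.
Chair II (tert-butyl equatorial, trifluoromethyl equatorial, acetyl axial): E = 1.21 kcal/mol.
Chair II is the more stable (lower-energy) conformer, and in that chair the tert-butyl group is equatorial.

equatorial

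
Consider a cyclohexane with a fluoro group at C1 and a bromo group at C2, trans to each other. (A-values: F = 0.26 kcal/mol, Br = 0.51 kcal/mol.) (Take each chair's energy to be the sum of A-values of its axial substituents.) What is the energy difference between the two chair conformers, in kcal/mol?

C1 and C2 have opposite parity, so for the trans isomer the two substituents are e,e in one chair and a,a in the other.
Chair I (fluoro axial, bromo axial): E = 0.77 kcal/mol.
Chair II (fluoro equatorial, bromo equatorial): E = 0.00 kcal/mol.
ΔE = 0.77 − 0.00 = 0.77 kcal/mol; chair II is more stable.

0.77 kcal/mol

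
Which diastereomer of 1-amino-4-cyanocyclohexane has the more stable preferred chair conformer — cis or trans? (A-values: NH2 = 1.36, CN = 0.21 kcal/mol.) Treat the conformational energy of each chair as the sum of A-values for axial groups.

trans

At 1,4 positions (parity opposite): cis → (a,e or e,a); trans → (e,e or a,a).
Best chair for cis: E = 0.21 kcal/mol; best chair for trans: E = 0.00 kcal/mol.
The trans isomer is lower by 0.21 kcal/mol.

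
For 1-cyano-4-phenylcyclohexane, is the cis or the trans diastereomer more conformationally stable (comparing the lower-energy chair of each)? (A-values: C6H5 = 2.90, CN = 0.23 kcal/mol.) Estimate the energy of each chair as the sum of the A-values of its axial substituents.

trans

At 1,4 positions (parity opposite): cis → (a,e or e,a); trans → (e,e or a,a).
Best chair for cis: E = 0.23 kcal/mol; best chair for trans: E = 0.00 kcal/mol.
The trans isomer is lower by 0.23 kcal/mol.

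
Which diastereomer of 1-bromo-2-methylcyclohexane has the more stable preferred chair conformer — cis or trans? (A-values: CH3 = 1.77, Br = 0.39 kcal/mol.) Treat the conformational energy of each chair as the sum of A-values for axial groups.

At 1,2 positions (parity opposite): cis → (a,e or e,a); trans → (e,e or a,a).
Best chair for cis: E = 0.39 kcal/mol; best chair for trans: E = 0.00 kcal/mol.
The trans isomer is lower by 0.39 kcal/mol.

trans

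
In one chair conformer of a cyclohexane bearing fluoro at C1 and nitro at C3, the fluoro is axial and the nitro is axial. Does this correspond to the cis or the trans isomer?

C1 and C3 have the same parity, so their axial bonds point in the same direction.
With same-parity carbons, two substituents on the same face are both axial or both equatorial; opposite faces give one of each.
Here the groups are axial/axial → same face → cis.

cis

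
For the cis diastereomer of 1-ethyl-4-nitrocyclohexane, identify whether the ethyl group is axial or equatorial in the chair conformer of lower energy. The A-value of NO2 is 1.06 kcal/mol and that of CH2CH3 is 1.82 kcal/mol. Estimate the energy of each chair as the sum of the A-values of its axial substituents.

C1 and C4 have opposite parity, so for the cis isomer the two substituents are one axial and one equatorial in each chair.
Chair I (nitro axial, ethyl equatorial): E = 1.06 kcal/mol.
Chair II (nitro equatorial, ethyl axial): E = 1.82 kcal/mol.
Chair I is the more stable (lower-energy) conformer, and in that chair the ethyl group is equatorial.

equatorial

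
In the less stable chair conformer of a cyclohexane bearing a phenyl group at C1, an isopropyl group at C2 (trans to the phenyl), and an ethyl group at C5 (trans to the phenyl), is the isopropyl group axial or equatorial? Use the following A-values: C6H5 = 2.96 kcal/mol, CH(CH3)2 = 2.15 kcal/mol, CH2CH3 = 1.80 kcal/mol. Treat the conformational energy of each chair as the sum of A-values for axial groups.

Chair I (phenyl axial, isopropyl axial, ethyl equatorial): E = 5.11 kcal/mol.
Chair II (phenyl equatorial, isopropyl equatorial, ethyl axial): E = 1.80 kcal/mol.
Chair I is the less stable (higher-energy) conformer, and in that chair the isopropyl group is axial.

axial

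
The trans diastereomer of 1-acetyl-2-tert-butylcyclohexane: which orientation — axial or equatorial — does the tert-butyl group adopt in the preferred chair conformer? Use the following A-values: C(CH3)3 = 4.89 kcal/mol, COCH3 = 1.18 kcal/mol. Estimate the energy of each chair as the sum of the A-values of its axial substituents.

C1 and C2 have opposite parity, so for the trans isomer the two substituents are e,e in one chair and a,a in the other.
Chair I (tert-butyl axial, acetyl axial): E = 6.07 kcal/mol.
Chair II (tert-butyl equatorial, acetyl equatorial): E = 0.00 kcal/mol.
Chair II is the more stable (lower-energy) conformer, and in that chair the tert-butyl group is equatorial.

equatorial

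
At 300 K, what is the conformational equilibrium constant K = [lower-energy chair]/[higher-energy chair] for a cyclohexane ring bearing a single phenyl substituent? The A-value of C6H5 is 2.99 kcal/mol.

One chair has the phenyl group axial (E = 2.99 kcal/mol) and the other has it equatorial (E = 0).
ΔG = 2.99 kcal/mol between the two chairs.
K = exp(ΔG/RT) with R = 1.987×10⁻³ kcal mol⁻¹ K⁻¹ and T = 300 K gives K ≈ 151.

K ≈ 151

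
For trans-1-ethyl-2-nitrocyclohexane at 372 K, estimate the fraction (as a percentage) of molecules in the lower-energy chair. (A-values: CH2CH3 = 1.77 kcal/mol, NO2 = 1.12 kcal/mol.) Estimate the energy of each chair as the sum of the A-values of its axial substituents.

C1 and C2 have opposite parity, so for the trans isomer the two substituents are e,e in one chair and a,a in the other.
Chair I (ethyl axial, nitro axial): E = 2.89 kcal/mol; chair II (ethyl equatorial, nitro equatorial): E = 0.00 kcal/mol.
ΔG = 2.89 kcal/mol between the two chairs.
K = exp(ΔG/RT) with R = 1.987×10⁻³ kcal mol⁻¹ K⁻¹ and T = 372 K gives K ≈ 49.9.
Fraction in the lower-energy chair = K/(K+1) = 98.0%.

98.0%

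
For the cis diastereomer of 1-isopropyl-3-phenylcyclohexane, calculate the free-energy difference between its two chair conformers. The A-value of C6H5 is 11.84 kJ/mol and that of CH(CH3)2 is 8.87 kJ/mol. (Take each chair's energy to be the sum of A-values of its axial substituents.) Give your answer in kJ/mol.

20.71 kJ/mol

C1 and C3 have the same parity, so for the cis isomer the two substituents are e,e in one chair and a,a in the other.
Chair I (phenyl axial, isopropyl axial): E = 20.71 kJ/mol.
Chair II (phenyl equatorial, isopropyl equatorial): E = 0.00 kJ/mol.
ΔE = 20.71 − 0.00 = 20.71 kJ/mol; chair II is more stable.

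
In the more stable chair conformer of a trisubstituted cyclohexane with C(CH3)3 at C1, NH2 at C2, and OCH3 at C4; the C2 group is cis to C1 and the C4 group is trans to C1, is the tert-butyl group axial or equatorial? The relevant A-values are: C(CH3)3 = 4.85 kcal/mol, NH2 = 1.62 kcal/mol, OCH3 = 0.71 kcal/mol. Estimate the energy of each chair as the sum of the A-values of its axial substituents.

Chair I (tert-butyl axial, amino equatorial, methoxy axial): E = 5.56 kcal/mol.
Chair II (tert-butyl equatorial, amino axial, methoxy equatorial): E = 1.62 kcal/mol.
Chair II is the more stable (lower-energy) conformer, and in that chair the tert-butyl group is equatorial.

equatorial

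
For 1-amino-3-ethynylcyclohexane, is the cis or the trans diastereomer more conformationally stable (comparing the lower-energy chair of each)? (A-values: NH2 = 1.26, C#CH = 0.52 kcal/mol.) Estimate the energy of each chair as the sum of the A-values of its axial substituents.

cis

At 1,3 positions (parity same): cis → (e,e or a,a); trans → (a,e or e,a).
Best chair for cis: E = 0.00 kcal/mol; best chair for trans: E = 0.52 kcal/mol.
The cis isomer is lower by 0.52 kcal/mol.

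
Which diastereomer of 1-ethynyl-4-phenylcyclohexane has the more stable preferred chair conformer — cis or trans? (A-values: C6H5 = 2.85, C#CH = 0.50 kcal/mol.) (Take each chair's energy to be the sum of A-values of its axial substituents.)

trans

At 1,4 positions (parity opposite): cis → (a,e or e,a); trans → (e,e or a,a).
Best chair for cis: E = 0.50 kcal/mol; best chair for trans: E = 0.00 kcal/mol.
The trans isomer is lower by 0.50 kcal/mol.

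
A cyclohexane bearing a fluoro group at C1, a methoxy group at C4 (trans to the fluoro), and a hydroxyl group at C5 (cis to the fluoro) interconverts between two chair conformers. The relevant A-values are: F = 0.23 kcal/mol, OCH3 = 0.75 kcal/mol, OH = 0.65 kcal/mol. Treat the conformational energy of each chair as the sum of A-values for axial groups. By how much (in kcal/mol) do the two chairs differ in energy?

1.63 kcal/mol

Chair I (fluoro axial, methoxy axial, hydroxyl axial): E = 1.63 kcal/mol.
Chair II (fluoro equatorial, methoxy equatorial, hydroxyl equatorial): E = 0.00 kcal/mol.
ΔE = 1.63 − 0.00 = 1.63 kcal/mol; chair II is more stable.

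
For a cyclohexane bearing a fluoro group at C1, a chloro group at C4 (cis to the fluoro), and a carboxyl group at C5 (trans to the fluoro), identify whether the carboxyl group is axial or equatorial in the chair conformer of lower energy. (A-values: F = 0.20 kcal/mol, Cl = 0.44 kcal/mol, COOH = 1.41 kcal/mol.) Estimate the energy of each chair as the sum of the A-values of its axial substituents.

Chair I (fluoro axial, chloro equatorial, carboxyl equatorial): E = 0.20 kcal/mol.
Chair II (fluoro equatorial, chloro axial, carboxyl axial): E = 1.85 kcal/mol.
Chair I is the more stable (lower-energy) conformer, and in that chair the carboxyl group is equatorial.

equatorial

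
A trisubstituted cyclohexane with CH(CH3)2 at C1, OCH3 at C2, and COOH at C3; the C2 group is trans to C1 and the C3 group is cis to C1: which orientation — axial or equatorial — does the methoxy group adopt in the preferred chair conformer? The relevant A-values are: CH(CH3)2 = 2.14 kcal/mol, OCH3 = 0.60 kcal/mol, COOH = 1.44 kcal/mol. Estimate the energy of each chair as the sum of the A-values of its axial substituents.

Chair I (isopropyl axial, methoxy axial, carboxyl axial): E = 4.18 kcal/mol.
Chair II (isopropyl equatorial, methoxy equatorial, carboxyl equatorial): E = 0.00 kcal/mol.
Chair II is the more stable (lower-energy) conformer, and in that chair the methoxy group is equatorial.

equatorial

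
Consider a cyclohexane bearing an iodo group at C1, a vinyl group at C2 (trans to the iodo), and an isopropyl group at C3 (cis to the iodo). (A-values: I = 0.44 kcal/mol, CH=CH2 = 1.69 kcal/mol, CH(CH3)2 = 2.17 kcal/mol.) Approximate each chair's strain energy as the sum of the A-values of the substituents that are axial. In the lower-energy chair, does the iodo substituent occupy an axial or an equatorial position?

Chair I (iodo axial, vinyl axial, isopropyl axial): E = 4.30 kcal/mol.
Chair II (iodo equatorial, vinyl equatorial, isopropyl equatorial): E = 0.00 kcal/mol.
Chair II is the more stable (lower-energy) conformer, and in that chair the iodo group is equatorial.

equatorial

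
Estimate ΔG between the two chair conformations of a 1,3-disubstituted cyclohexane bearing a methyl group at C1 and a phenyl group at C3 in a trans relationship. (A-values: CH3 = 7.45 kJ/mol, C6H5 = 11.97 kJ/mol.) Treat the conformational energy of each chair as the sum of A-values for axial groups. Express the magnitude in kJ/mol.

C1 and C3 have the same parity, so for the trans isomer the two substituents are one axial and one equatorial in each chair.
Chair I (methyl axial, phenyl equatorial): E = 7.45 kJ/mol.
Chair II (methyl equatorial, phenyl axial): E = 11.97 kJ/mol.
ΔE = 11.97 − 7.45 = 4.52 kJ/mol; chair I is more stable.

4.52 kJ/mol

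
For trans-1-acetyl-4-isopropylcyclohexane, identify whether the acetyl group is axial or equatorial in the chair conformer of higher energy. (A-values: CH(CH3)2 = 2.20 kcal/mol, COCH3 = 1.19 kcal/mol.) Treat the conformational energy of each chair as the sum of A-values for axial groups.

axial

C1 and C4 have opposite parity, so for the trans isomer the two substituents are e,e in one chair and a,a in the other.
Chair I (isopropyl axial, acetyl axial): E = 3.39 kcal/mol.
Chair II (isopropyl equatorial, acetyl equatorial): E = 0.00 kcal/mol.
Chair I is the less stable (higher-energy) conformer, and in that chair the acetyl group is axial.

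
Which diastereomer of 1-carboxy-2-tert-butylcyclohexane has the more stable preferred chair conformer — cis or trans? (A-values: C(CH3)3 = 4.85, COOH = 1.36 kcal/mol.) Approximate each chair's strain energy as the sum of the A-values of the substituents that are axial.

trans

At 1,2 positions (parity opposite): cis → (a,e or e,a); trans → (e,e or a,a).
Best chair for cis: E = 1.36 kcal/mol; best chair for trans: E = 0.00 kcal/mol.
The trans isomer is lower by 1.36 kcal/mol.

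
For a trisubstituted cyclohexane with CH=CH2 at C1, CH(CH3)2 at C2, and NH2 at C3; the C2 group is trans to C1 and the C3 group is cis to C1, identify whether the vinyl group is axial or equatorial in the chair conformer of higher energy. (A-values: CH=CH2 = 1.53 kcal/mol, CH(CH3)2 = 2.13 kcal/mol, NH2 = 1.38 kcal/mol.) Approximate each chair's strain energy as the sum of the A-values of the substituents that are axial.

axial

Chair I (vinyl axial, isopropyl axial, amino axial): E = 5.04 kcal/mol.
Chair II (vinyl equatorial, isopropyl equatorial, amino equatorial): E = 0.00 kcal/mol.
Chair I is the less stable (higher-energy) conformer, and in that chair the vinyl group is axial.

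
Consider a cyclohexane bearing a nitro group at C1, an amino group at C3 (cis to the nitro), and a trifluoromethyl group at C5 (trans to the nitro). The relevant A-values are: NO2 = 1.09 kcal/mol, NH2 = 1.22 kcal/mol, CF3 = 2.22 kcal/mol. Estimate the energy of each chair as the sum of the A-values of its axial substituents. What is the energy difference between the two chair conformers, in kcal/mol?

Chair I (nitro axial, amino axial, trifluoromethyl equatorial): E = 2.31 kcal/mol.
Chair II (nitro equatorial, amino equatorial, trifluoromethyl axial): E = 2.22 kcal/mol.
ΔE = 2.31 − 2.22 = 0.09 kcal/mol; chair II is more stable.

0.09 kcal/mol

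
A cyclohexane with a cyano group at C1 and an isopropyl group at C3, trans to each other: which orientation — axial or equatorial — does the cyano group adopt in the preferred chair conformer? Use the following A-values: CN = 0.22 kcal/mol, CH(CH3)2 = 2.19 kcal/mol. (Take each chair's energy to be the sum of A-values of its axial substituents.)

axial

C1 and C3 have the same parity, so for the trans isomer the two substituents are one axial and one equatorial in each chair.
Chair I (cyano axial, isopropyl equatorial): E = 0.22 kcal/mol.
Chair II (cyano equatorial, isopropyl axial): E = 2.19 kcal/mol.
Chair I is the more stable (lower-energy) conformer, and in that chair the cyano group is axial.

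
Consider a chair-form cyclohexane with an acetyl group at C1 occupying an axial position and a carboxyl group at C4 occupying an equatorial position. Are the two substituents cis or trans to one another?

cis

C1 and C4 have opposite parity, so their axial bonds point in opposite directions.
With opposite-parity carbons, two substituents on the same face are one axial and one equatorial; opposite faces give both axial or both equatorial.
Here the groups are axial/equatorial → same face → cis.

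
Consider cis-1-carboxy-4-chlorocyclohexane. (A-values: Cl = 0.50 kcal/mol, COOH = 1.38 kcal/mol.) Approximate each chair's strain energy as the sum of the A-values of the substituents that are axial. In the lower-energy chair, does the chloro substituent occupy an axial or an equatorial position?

C1 and C4 have opposite parity, so for the cis isomer the two substituents are one axial and one equatorial in each chair.
Chair I (chloro axial, carboxyl equatorial): E = 0.50 kcal/mol.
Chair II (chloro equatorial, carboxyl axial): E = 1.38 kcal/mol.
Chair I is the more stable (lower-energy) conformer, and in that chair the chloro group is axial.

axial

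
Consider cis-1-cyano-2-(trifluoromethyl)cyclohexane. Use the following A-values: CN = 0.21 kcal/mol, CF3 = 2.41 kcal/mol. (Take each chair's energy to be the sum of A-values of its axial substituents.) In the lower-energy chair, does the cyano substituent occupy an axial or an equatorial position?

C1 and C2 have opposite parity, so for the cis isomer the two substituents are one axial and one equatorial in each chair.
Chair I (cyano axial, trifluoromethyl equatorial): E = 0.21 kcal/mol.
Chair II (cyano equatorial, trifluoromethyl axial): E = 2.41 kcal/mol.
Chair I is the more stable (lower-energy) conformer, and in that chair the cyano group is axial.

axial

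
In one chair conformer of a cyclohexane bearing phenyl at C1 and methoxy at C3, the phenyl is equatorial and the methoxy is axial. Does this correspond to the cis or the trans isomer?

C1 and C3 have the same parity, so their axial bonds point in the same direction.
With same-parity carbons, two substituents on the same face are both axial or both equatorial; opposite faces give one of each.
Here the groups are equatorial/axial → opposite face → trans.

trans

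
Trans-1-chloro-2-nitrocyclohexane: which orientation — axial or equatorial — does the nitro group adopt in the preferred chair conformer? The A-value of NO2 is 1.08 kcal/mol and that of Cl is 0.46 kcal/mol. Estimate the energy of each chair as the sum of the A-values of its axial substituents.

C1 and C2 have opposite parity, so for the trans isomer the two substituents are e,e in one chair and a,a in the other.
Chair I (nitro axial, chloro axial): E = 1.54 kcal/mol.
Chair II (nitro equatorial, chloro equatorial): E = 0.00 kcal/mol.
Chair II is the more stable (lower-energy) conformer, and in that chair the nitro group is equatorial.

equatorial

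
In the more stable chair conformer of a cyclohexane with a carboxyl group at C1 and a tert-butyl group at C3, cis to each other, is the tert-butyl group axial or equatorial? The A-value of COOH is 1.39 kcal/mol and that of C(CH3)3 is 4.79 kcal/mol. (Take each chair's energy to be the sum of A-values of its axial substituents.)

C1 and C3 have the same parity, so for the cis isomer the two substituents are e,e in one chair and a,a in the other.
Chair I (carboxyl axial, tert-butyl axial): E = 6.18 kcal/mol.
Chair II (carboxyl equatorial, tert-butyl equatorial): E = 0.00 kcal/mol.
Chair II is the more stable (lower-energy) conformer, and in that chair the tert-butyl group is equatorial.

equatorial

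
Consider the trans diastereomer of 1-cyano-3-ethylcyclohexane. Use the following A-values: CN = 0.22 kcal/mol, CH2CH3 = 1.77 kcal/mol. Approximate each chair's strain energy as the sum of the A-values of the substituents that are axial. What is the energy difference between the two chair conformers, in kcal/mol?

1.55 kcal/mol

C1 and C3 have the same parity, so for the trans isomer the two substituents are one axial and one equatorial in each chair.
Chair I (cyano axial, ethyl equatorial): E = 0.22 kcal/mol.
Chair II (cyano equatorial, ethyl axial): E = 1.77 kcal/mol.
ΔE = 1.77 − 0.22 = 1.55 kcal/mol; chair I is more stable.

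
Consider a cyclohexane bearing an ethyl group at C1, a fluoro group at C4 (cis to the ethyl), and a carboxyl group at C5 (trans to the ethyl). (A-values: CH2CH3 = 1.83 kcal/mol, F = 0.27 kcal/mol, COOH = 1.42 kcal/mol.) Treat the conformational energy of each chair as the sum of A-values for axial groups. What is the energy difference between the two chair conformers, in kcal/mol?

Chair I (ethyl axial, fluoro equatorial, carboxyl equatorial): E = 1.83 kcal/mol.
Chair II (ethyl equatorial, fluoro axial, carboxyl axial): E = 1.69 kcal/mol.
ΔE = 1.83 − 1.69 = 0.14 kcal/mol; chair II is more stable.

0.14 kcal/mol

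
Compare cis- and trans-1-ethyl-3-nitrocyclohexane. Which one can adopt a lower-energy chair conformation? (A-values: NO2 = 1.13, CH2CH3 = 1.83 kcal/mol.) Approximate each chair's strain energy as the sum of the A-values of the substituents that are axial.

At 1,3 positions (parity same): cis → (e,e or a,a); trans → (a,e or e,a).
Best chair for cis: E = 0.00 kcal/mol; best chair for trans: E = 1.13 kcal/mol.
The cis isomer is lower by 1.13 kcal/mol.

cis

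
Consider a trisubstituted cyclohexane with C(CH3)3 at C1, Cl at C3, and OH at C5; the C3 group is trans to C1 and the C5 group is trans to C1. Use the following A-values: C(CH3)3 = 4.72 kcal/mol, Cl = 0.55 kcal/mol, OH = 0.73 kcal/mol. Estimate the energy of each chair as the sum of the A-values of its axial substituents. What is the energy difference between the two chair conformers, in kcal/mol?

Chair I (tert-butyl axial, chloro equatorial, hydroxyl equatorial): E = 4.72 kcal/mol.
Chair II (tert-butyl equatorial, chloro axial, hydroxyl axial): E = 1.28 kcal/mol.
ΔE = 4.72 − 1.28 = 3.44 kcal/mol; chair II is more stable.

3.44 kcal/mol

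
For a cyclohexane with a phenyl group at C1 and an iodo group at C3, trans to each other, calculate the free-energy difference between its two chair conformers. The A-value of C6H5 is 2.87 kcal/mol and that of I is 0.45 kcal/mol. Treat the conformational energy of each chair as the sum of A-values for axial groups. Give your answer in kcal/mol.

C1 and C3 have the same parity, so for the trans isomer the two substituents are one axial and one equatorial in each chair.
Chair I (phenyl axial, iodo equatorial): E = 2.87 kcal/mol.
Chair II (phenyl equatorial, iodo axial): E = 0.45 kcal/mol.
ΔE = 2.87 − 0.45 = 2.42 kcal/mol; chair II is more stable.

2.42 kcal/mol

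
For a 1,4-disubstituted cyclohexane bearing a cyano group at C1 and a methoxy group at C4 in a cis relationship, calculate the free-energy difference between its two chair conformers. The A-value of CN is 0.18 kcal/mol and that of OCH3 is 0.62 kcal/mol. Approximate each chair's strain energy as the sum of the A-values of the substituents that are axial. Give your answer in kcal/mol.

C1 and C4 have opposite parity, so for the cis isomer the two substituents are one axial and one equatorial in each chair.
Chair I (cyano axial, methoxy equatorial): E = 0.18 kcal/mol.
Chair II (cyano equatorial, methoxy axial): E = 0.62 kcal/mol.
ΔE = 0.62 − 0.18 = 0.44 kcal/mol; chair I is more stable.

0.44 kcal/mol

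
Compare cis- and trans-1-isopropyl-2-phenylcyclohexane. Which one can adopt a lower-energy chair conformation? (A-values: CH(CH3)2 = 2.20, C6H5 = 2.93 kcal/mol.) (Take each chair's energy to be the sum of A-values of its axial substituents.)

At 1,2 positions (parity opposite): cis → (a,e or e,a); trans → (e,e or a,a).
Best chair for cis: E = 2.20 kcal/mol; best chair for trans: E = 0.00 kcal/mol.
The trans isomer is lower by 2.20 kcal/mol.

trans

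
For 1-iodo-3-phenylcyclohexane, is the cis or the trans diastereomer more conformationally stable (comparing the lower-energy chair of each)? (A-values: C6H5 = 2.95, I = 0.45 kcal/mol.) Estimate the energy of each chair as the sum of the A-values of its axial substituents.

cis

At 1,3 positions (parity same): cis → (e,e or a,a); trans → (a,e or e,a).
Best chair for cis: E = 0.00 kcal/mol; best chair for trans: E = 0.45 kcal/mol.
The cis isomer is lower by 0.45 kcal/mol.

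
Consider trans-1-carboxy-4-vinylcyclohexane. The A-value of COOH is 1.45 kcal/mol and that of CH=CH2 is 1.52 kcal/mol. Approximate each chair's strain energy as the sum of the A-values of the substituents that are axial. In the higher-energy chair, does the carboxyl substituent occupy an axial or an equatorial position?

C1 and C4 have opposite parity, so for the trans isomer the two substituents are e,e in one chair and a,a in the other.
Chair I (carboxyl axial, vinyl axial): E = 2.97 kcal/mol.
Chair II (carboxyl equatorial, vinyl equatorial): E = 0.00 kcal/mol.
Chair I is the less stable (higher-energy) conformer, and in that chair the carboxyl group is axial.

axial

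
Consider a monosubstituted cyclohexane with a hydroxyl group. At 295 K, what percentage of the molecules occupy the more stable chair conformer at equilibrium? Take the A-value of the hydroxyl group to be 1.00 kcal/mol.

One chair has the hydroxyl group axial (E = 1.00 kcal/mol) and the other has it equatorial (E = 0).
ΔG = 1.00 kcal/mol between the two chairs.
K = exp(ΔG/RT) with R = 1.987×10⁻³ kcal mol⁻¹ K⁻¹ and T = 295 K gives K ≈ 5.51.
Fraction in the lower-energy chair = K/(K+1) = 84.6%.

84.6%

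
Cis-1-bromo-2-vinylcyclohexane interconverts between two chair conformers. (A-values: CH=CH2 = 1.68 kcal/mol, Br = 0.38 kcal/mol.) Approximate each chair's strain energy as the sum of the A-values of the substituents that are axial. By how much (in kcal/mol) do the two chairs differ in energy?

C1 and C2 have opposite parity, so for the cis isomer the two substituents are one axial and one equatorial in each chair.
Chair I (vinyl axial, bromo equatorial): E = 1.68 kcal/mol.
Chair II (vinyl equatorial, bromo axial): E = 0.38 kcal/mol.
ΔE = 1.68 − 0.38 = 1.30 kcal/mol; chair II is more stable.

1.30 kcal/mol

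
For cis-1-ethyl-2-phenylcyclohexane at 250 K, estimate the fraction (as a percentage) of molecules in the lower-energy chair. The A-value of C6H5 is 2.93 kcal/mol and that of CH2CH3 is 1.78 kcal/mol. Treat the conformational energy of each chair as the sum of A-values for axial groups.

91.0%

C1 and C2 have opposite parity, so for the cis isomer the two substituents are one axial and one equatorial in each chair.
Chair I (phenyl axial, ethyl equatorial): E = 2.93 kcal/mol; chair II (phenyl equatorial, ethyl axial): E = 1.78 kcal/mol.
ΔG = 1.15 kcal/mol between the two chairs.
K = exp(ΔG/RT) with R = 1.987×10⁻³ kcal mol⁻¹ K⁻¹ and T = 250 K gives K ≈ 10.1.
Fraction in the lower-energy chair = K/(K+1) = 91.0%.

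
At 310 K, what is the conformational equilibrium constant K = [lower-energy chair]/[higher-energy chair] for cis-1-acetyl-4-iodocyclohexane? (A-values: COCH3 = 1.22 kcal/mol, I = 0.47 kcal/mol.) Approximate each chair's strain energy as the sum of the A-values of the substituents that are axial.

K ≈ 3.38

C1 and C4 have opposite parity, so for the cis isomer the two substituents are one axial and one equatorial in each chair.
Chair I (acetyl axial, iodo equatorial): E = 1.22 kcal/mol; chair II (acetyl equatorial, iodo axial): E = 0.47 kcal/mol.
ΔG = 0.75 kcal/mol between the two chairs.
K = exp(ΔG/RT) with R = 1.987×10⁻³ kcal mol⁻¹ K⁻¹ and T = 310 K gives K ≈ 3.38.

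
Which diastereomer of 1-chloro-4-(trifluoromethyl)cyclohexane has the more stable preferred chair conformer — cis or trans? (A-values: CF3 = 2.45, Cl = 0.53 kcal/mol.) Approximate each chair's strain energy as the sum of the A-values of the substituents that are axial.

trans

At 1,4 positions (parity opposite): cis → (a,e or e,a); trans → (e,e or a,a).
Best chair for cis: E = 0.53 kcal/mol; best chair for trans: E = 0.00 kcal/mol.
The trans isomer is lower by 0.53 kcal/mol.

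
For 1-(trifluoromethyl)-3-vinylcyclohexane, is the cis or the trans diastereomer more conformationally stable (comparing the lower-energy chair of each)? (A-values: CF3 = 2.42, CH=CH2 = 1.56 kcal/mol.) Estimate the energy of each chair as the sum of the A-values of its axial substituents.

cis

At 1,3 positions (parity same): cis → (e,e or a,a); trans → (a,e or e,a).
Best chair for cis: E = 0.00 kcal/mol; best chair for trans: E = 1.56 kcal/mol.
The cis isomer is lower by 1.56 kcal/mol.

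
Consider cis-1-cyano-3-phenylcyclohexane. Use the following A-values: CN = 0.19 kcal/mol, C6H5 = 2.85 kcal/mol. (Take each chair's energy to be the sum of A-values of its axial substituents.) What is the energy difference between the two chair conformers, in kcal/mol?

C1 and C3 have the same parity, so for the cis isomer the two substituents are e,e in one chair and a,a in the other.
Chair I (cyano axial, phenyl axial): E = 3.04 kcal/mol.
Chair II (cyano equatorial, phenyl equatorial): E = 0.00 kcal/mol.
ΔE = 3.04 − 0.00 = 3.04 kcal/mol; chair II is more stable.

3.04 kcal/mol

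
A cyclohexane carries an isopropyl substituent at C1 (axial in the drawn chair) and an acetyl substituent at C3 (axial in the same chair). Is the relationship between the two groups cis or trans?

C1 and C3 have the same parity, so their axial bonds point in the same direction.
With same-parity carbons, two substituents on the same face are both axial or both equatorial; opposite faces give one of each.
Here the groups are axial/axial → same face → cis.

cis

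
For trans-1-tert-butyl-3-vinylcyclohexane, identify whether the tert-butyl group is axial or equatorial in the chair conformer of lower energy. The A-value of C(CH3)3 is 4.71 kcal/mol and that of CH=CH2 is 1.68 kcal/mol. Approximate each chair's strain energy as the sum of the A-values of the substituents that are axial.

C1 and C3 have the same parity, so for the trans isomer the two substituents are one axial and one equatorial in each chair.
Chair I (tert-butyl axial, vinyl equatorial): E = 4.71 kcal/mol.
Chair II (tert-butyl equatorial, vinyl axial): E = 1.68 kcal/mol.
Chair II is the more stable (lower-energy) conformer, and in that chair the tert-butyl group is equatorial.

equatorial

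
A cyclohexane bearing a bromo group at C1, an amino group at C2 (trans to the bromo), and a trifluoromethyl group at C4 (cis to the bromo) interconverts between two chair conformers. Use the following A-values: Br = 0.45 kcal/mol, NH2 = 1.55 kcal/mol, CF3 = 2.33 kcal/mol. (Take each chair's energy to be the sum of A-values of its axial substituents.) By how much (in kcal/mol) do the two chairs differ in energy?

Chair I (bromo axial, amino axial, trifluoromethyl equatorial): E = 2.00 kcal/mol.
Chair II (bromo equatorial, amino equatorial, trifluoromethyl axial): E = 2.33 kcal/mol.
ΔE = 2.33 − 2.00 = 0.33 kcal/mol; chair I is more stable.

0.33 kcal/mol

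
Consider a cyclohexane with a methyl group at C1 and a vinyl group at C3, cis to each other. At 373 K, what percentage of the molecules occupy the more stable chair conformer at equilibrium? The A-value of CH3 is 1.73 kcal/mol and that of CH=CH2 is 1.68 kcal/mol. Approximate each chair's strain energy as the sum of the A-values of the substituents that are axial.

99.0%

C1 and C3 have the same parity, so for the cis isomer the two substituents are e,e in one chair and a,a in the other.
Chair I (methyl axial, vinyl axial): E = 3.41 kcal/mol; chair II (methyl equatorial, vinyl equatorial): E = 0.00 kcal/mol.
ΔG = 3.41 kcal/mol between the two chairs.
K = exp(ΔG/RT) with R = 1.987×10⁻³ kcal mol⁻¹ K⁻¹ and T = 373 K gives K ≈ 99.6.
Fraction in the lower-energy chair = K/(K+1) = 99.0%.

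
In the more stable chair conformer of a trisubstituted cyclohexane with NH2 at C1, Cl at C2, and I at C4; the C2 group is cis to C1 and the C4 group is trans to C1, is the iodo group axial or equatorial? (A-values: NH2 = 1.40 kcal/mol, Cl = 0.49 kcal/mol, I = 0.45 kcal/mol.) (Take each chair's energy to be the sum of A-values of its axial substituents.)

equatorial

Chair I (amino axial, chloro equatorial, iodo axial): E = 1.85 kcal/mol.
Chair II (amino equatorial, chloro axial, iodo equatorial): E = 0.49 kcal/mol.
Chair II is the more stable (lower-energy) conformer, and in that chair the iodo group is equatorial.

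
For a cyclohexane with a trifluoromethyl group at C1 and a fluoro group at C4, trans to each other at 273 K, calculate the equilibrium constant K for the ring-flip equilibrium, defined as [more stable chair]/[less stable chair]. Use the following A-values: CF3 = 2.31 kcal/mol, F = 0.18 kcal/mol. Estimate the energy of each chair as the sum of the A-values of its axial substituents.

K ≈ 98.5

C1 and C4 have opposite parity, so for the trans isomer the two substituents are e,e in one chair and a,a in the other.
Chair I (trifluoromethyl axial, fluoro axial): E = 2.49 kcal/mol; chair II (trifluoromethyl equatorial, fluoro equatorial): E = 0.00 kcal/mol.
ΔG = 2.49 kcal/mol between the two chairs.
K = exp(ΔG/RT) with R = 1.987×10⁻³ kcal mol⁻¹ K⁻¹ and T = 273 K gives K ≈ 98.5.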